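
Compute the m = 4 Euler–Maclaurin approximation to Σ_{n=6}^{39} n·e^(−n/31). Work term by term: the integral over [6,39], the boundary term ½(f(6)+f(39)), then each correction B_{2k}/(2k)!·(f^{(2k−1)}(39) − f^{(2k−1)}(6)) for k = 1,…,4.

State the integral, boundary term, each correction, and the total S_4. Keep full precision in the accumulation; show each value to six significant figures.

The integral term ∫_6^39 x·e^(−x/31) dx = 328.441.
Boundary: ½(f(6) + f(39)) = ½(4.94418 + 11.0839) = 8.01406.
Running total after boundary: 336.455.
k=1: B_{2}/(2)! × [f^{(1)}(39) − f^{(1)}(6)] = 1/12 × (-0.0733429 − 0.664540) = -0.0614903.
Running total after k=1: 336.393.
k=2: B_{4}/(4)! × [f^{(3)}(39) − f^{(3)}(6)] = −1/720 × (0.000515155 − 0.00240645) = 2.62680e-06.
Running total after k=2: 336.393.
k=3: B_{6}/(6)! × [f^{(5)}(39) − f^{(5)}(6)] = 1/30240 × (1.15154e-06 − 4.28865e-06) = -1.03740e-10.
Running total after k=3: 336.393.
k=4: B_{8}/(8)! × [f^{(7)}(39) − f^{(7)}(6)] = −1/1209600 × (1.83873e-09 − 6.31966e-09) = 3.70447e-15.

S_4 ≈ 336.393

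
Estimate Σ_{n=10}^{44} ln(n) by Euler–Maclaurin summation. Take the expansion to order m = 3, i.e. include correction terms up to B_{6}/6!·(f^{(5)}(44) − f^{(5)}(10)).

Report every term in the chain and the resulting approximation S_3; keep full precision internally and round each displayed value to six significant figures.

Integral: ∫_10^44 ln(x) dx = 109.478.
Endpoint term: (f(10) + f(44))/2 = (2.30259 + 3.78419)/2 = 3.04339.
So far: 112.522.
k=1: B_{2}/(2)! × [f^{(1)}(44) − f^{(1)}(10)] = 1/12 × (0.0227273 − 0.100000) = -0.00643939.
After k=1: 112.515.
k=2: B_{4}/(4)! × [f^{(3)}(44) − f^{(3)}(10)] = −1/720 × (2.34786e-05 − 0.00200000) = 2.74517e-06.
After k=2: 112.515.
k=3: B_{6}/(6)! × [f^{(5)}(44) − f^{(5)}(10)] = 1/30240 × (1.45528e-07 − 0.000240000) = -7.93170e-09.

S_3 ≈ 112.515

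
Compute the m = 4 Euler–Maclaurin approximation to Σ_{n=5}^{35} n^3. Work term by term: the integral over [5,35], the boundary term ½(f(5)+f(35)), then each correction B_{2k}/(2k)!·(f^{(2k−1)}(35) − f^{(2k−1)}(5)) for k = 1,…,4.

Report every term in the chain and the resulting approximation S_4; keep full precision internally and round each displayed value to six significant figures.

S_4 ≈ 396800

∫_5^35 x^3 dx evaluates to 375000.
½[f(5) + f(35)] = ½[125.000 + 42875.0] = 21500.0.
So far: 396500.
k=1: B_{2}/(2)! × [f^{(1)}(35) − f^{(1)}(5)] = 1/12 × (3675.00 − 75.0000) = 300.000.
Partial sum through k=1: 396800.
k=2: B_{4}/(4)! × [f^{(3)}(35) − f^{(3)}(5)] = −1/720 × (6.00000 − 6.00000) = 0.00000.
Partial sum through k=2: 396800.
k=3: B_{6}/(6)! × [f^{(5)}(35) − f^{(5)}(5)] = 1/30240 × (0.00000 − 0.00000) = 0.00000.
Partial sum through k=3: 396800.
k=4: B_{8}/(8)! × [f^{(7)}(35) − f^{(7)}(5)] = −1/1209600 × (0.00000 − 0.00000) = 0.00000.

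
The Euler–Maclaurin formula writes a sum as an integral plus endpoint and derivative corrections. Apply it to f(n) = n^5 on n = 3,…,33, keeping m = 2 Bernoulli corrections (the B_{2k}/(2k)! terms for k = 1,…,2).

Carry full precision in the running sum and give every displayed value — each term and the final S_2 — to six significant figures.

S_2 ≈ 2.35306e+08

Integral: ∫_3^33 x^5 dx = 2.15245e+08.
Endpoint term: (f(3) + f(33))/2 = (243.000 + 3.91354e+07)/2 = 1.95678e+07.
Integral + boundary = 2.34812e+08.
k=1: B_{2}/(2)! × [f^{(1)}(33) − f^{(1)}(3)] = 1/12 × (5.92960e+06 − 405.000) = 494100.
Running total after k=1: 2.35306e+08.
k=2: B_{4}/(4)! × [f^{(3)}(33) − f^{(3)}(3)] = −1/720 × (65340.0 − 540.000) = -90.0000.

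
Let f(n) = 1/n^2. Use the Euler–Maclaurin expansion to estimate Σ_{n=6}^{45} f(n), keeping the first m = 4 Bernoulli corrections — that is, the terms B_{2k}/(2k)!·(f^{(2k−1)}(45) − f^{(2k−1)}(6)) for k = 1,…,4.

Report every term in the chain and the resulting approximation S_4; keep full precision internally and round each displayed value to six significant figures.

S_4 ≈ 0.159346

The integral term ∫_6^45 1/x^2 dx = 0.144444.
Endpoint term: (f(6) + f(45))/2 = (0.0277778 + 0.000493827)/2 = 0.0141358.
So far: 0.158580.
k=1: B_{2}/(2)! × [f^{(1)}(45) − f^{(1)}(6)] = 1/12 × (-2.19479e-05 − (-0.00925926)) = 0.000769776.
After k=1: 0.159350.
k=2: B_{4}/(4)! × [f^{(3)}(45) − f^{(3)}(6)] = −1/720 × (-1.30061e-07 − (-0.00308642)) = -4.28651e-06.
After k=2: 0.159346.
k=3: B_{6}/(6)! × [f^{(5)}(45) − f^{(5)}(6)] = 1/30240 × (-1.92684e-09 − (-0.00257202)) = 8.50534e-08.
After k=3: 0.159346.
k=4: B_{8}/(8)! × [f^{(7)}(45) − f^{(7)}(6)] = −1/1209600 × (-5.32854e-11 − (-0.00400091)) = -3.30763e-09.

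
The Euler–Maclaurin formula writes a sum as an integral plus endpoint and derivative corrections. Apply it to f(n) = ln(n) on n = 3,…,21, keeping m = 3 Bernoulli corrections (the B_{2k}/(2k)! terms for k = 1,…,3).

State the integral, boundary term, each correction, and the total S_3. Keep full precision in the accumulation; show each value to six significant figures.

S_3 ≈ 44.6870

∫_3^21 ln(x) dx evaluates to 42.6391.
Boundary: ½(f(3) + f(21)) = ½(1.09861 + 3.04452) = 2.07157.
Integral + boundary = 44.7107.
Correction k=1: B_{2}/2! · (f^{(1)}(21) − f^{(1)}(3)) = 1/12 · (0.0476190 − 0.333333) = -0.0238095.
Running total after k=1: 44.6869.
Correction k=2: B_{4}/4! · (f^{(3)}(21) − f^{(3)}(3)) = −1/720 · (0.000215959 − 0.0740741) = 0.000102581.
Running total after k=2: 44.6870.
Correction k=3: B_{6}/6! · (f^{(5)}(21) − f^{(5)}(3)) = 1/30240 · (5.87645e-06 − 0.0987654) = -3.26586e-06.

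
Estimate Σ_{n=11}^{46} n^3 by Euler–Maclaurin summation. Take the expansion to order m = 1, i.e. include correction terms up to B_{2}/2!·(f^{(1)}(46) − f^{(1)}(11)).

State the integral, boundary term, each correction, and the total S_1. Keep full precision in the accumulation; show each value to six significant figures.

Integral: ∫_11^46 x^3 dx = 1.11570e+06.
½[f(11) + f(46)] = ½[1331.00 + 97336.0] = 49333.5.
So far: 1.16504e+06.
Order-1 term: 1/12 · (6348.00 − 363.000) = 498.750.

S_1 ≈ 1.16554e+06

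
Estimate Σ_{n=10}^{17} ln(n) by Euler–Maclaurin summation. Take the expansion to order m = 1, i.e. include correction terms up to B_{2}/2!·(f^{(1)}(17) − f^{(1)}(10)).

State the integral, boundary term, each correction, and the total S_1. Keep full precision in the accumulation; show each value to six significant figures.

S_1 ≈ 20.7032

Integral: ∫_10^17 ln(x) dx = 18.1388.
Boundary: ½(f(10) + f(17)) = ½(2.30259 + 2.83321) = 2.56790.
Running total after boundary: 20.7067.
Correction k=1: B_{2}/2! · (f^{(1)}(17) − f^{(1)}(10)) = 1/12 · (0.0588235 − 0.100000) = -0.00343137.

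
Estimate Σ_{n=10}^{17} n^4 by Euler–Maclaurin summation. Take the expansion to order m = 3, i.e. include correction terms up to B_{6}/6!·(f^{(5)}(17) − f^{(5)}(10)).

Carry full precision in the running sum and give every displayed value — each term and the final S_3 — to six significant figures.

S_3 ≈ 312036

The integral term ∫_10^17 x^4 dx = 263971.
Boundary: ½(f(10) + f(17)) = ½(10000.0 + 83521.0) = 46760.5.
Integral + boundary = 310732.
k=1: B_{2}/(2)! × [f^{(1)}(17) − f^{(1)}(10)] = 1/12 × (19652.0 − 4000.00) = 1304.33.
Partial sum through k=1: 312036.
k=2: B_{4}/(4)! × [f^{(3)}(17) − f^{(3)}(10)] = −1/720 × (408.000 − 240.000) = -0.233333.
Partial sum through k=2: 312036.
k=3: B_{6}/(6)! × [f^{(5)}(17) − f^{(5)}(10)] = 1/30240 × (0.00000 − 0.00000) = 0.00000.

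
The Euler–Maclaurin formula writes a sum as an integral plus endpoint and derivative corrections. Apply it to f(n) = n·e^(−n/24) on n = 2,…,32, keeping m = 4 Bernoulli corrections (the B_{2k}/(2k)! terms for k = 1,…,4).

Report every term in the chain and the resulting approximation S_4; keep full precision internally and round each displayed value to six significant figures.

S_4 ≈ 224.893

The integral term ∫_2^32 x·e^(−x/24) dx = 219.833.
Endpoint term: (f(2) + f(32))/2 = (1.84009 + 8.43511)/2 = 5.13760.
Running total after boundary: 224.971.
Correction k=1: B_{2}/2! · (f^{(1)}(32) − f^{(1)}(2)) = 1/12 · (-0.0878657 − 0.843374) = -0.0776033.
Running total after k=1: 224.893.
Correction k=2: B_{4}/4! · (f^{(3)}(32) − f^{(3)}(2)) = −1/720 · (0.000762723 − 0.00465879) = 5.41120e-06.
Running total after k=2: 224.893.
Correction k=3: B_{6}/6! · (f^{(5)}(32) − f^{(5)}(2)) = 1/30240 · (2.91318e-06 − 1.36344e-05) = -3.54536e-10.
Running total after k=3: 224.893.
Correction k=4: B_{8}/8! · (f^{(7)}(32) − f^{(7)}(2)) = −1/1209600 · (7.81629e-09 − 3.32995e-08) = 2.10675e-14.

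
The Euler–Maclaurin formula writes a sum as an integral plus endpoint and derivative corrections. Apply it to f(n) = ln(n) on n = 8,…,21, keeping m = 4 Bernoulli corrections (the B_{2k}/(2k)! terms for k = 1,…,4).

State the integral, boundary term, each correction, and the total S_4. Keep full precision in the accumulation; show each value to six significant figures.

∫_8^21 ln(x) dx evaluates to 34.2994.
Endpoint term: (f(8) + f(21))/2 = (2.07944 + 3.04452)/2 = 2.56198.
So far: 36.8614.
Correction k=1: B_{2}/2! · (f^{(1)}(21) − f^{(1)}(8)) = 1/12 · (0.0476190 − 0.125000) = -0.00644841.
After k=1: 36.8550.
Correction k=2: B_{4}/4! · (f^{(3)}(21) − f^{(3)}(8)) = −1/720 · (0.000215959 − 0.00390625) = 5.12540e-06.
After k=2: 36.8550.
Correction k=3: B_{6}/6! · (f^{(5)}(21) − f^{(5)}(8)) = 1/30240 · (5.87645e-06 − 0.000732422) = -2.40260e-08.
After k=3: 36.8550.
Correction k=4: B_{8}/8! · (f^{(7)}(21) − f^{(7)}(8)) = −1/1209600 · (3.99758e-07 − 0.000343323) = 2.83501e-10.

S_4 ≈ 36.8550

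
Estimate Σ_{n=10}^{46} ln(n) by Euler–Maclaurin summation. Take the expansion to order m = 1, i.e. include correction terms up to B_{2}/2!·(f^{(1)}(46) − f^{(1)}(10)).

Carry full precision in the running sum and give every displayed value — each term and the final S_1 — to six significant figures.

∫_10^46 ln(x) dx evaluates to 117.092.
½[f(10) + f(46)] = ½[2.30259 + 3.82864] = 3.06561.
Running total after boundary: 120.157.
Correction k=1: B_{2}/2! · (f^{(1)}(46) − f^{(1)}(10)) = 1/12 · (0.0217391 − 0.100000) = -0.00652174.

S_1 ≈ 120.151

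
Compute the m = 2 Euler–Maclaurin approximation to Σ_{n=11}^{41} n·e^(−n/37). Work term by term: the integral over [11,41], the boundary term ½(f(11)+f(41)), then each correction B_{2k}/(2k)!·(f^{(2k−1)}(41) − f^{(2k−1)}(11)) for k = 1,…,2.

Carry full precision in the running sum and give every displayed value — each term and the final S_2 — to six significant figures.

The integral term ∫_11^41 x·e^(−x/37) dx = 366.346.
Boundary: ½(f(11) + f(41)) = ½(8.17105 + 13.5375) = 10.8543.
Integral + boundary = 377.200.
Order-1 term: 1/12 · (-0.0356955 − 0.521984) = -0.0464733.
Partial sum through k=1: 377.153.
Order-2 term: −1/720 · (0.000456297 − 0.00146649) = 1.40305e-06.

S_2 ≈ 377.153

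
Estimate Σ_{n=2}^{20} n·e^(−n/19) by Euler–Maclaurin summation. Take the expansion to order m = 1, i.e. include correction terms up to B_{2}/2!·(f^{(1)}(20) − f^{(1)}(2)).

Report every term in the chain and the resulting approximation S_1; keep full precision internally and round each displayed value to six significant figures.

S_1 ≈ 104.834

Integral: ∫_2^20 x·e^(−x/19) dx = 100.513.
Boundary: ½(f(2) + f(20)) = ½(1.80018 + 6.98036) = 4.39027.
Running total after boundary: 104.903.
Order-1 term: 1/12 · (-0.0183694 − 0.805342) = -0.0686426.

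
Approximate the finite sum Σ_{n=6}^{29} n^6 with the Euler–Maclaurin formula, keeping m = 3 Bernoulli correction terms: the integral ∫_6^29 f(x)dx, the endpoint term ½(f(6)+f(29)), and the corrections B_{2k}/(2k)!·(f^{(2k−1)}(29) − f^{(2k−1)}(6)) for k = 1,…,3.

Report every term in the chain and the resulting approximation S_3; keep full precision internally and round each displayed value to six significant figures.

S_3 ≈ 2.77191e+09

Integral: ∫_6^29 x^6 dx = 2.46423e+09.
Endpoint term: (f(6) + f(29))/2 = (46656.0 + 5.94823e+08)/2 = 2.97435e+08.
So far: 2.76166e+09.
Order-1 term: 1/12 · (1.23067e+08 − 46656.0) = 1.02517e+07.
After k=1: 2.77191e+09.
Order-2 term: −1/720 · (2.92668e+06 − 25920.0) = -4028.83.
After k=2: 2.77191e+09.
Order-3 term: 1/30240 · (20880.0 − 4320.00) = 0.547619.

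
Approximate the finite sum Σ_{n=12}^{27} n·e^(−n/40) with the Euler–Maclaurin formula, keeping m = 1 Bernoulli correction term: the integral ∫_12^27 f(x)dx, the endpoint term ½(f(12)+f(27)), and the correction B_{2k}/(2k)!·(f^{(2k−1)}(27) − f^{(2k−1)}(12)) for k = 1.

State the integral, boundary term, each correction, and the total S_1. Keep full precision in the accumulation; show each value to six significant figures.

S_1 ≈ 187.652

∫_12^27 x·e^(−x/40) dx evaluates to 176.363.
Boundary: ½(f(12) + f(27)) = ½(8.88982 + 13.7472) = 11.3185.
Running total after boundary: 187.681.
k=1: B_{2}/(2)! × [f^{(1)}(27) − f^{(1)}(12)] = 1/12 × (0.165476 − 0.518573) = -0.0294247.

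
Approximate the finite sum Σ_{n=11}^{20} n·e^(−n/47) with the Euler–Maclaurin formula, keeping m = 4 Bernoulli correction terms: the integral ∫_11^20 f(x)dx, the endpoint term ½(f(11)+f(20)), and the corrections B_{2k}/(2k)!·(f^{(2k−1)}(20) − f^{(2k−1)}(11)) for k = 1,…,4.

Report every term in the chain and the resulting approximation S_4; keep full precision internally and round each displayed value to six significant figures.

Integral: ∫_11^20 x·e^(−x/47) dx = 99.5342.
Boundary: ½(f(11) + f(20)) = ½(8.70461 + 13.0684) = 10.8865.
Integral + boundary = 110.421.
Order-1 term: 1/12 · (0.375370 − 0.606124) = -0.0192295.
Partial sum through k=1: 110.402.
Order-2 term: −1/720 · (0.000761528 − 0.000990847) = 3.18499e-07.
Partial sum through k=2: 110.402.
Order-3 term: 1/30240 · (6.12552e-07 − 7.72886e-07) = -5.30204e-12.
Partial sum through k=3: 110.402.
Order-4 term: −1/1209600 · (3.98536e-10 − 4.96705e-10) = 8.11586e-17.

S_4 ≈ 110.402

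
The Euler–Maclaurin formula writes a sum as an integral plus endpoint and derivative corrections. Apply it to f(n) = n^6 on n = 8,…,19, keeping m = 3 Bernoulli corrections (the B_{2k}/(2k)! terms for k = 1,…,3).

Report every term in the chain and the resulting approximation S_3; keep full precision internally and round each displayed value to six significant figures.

∫_8^19 x^6 dx evaluates to 1.27396e+08.
Endpoint term: (f(8) + f(19))/2 = (262144 + 4.70459e+07)/2 = 2.36540e+07.
So far: 1.51050e+08.
Correction k=1: B_{2}/2! · (f^{(1)}(19) − f^{(1)}(8)) = 1/12 · (1.48566e+07 − 196608) = 1.22167e+06.
After k=1: 1.52272e+08.
Correction k=2: B_{4}/4! · (f^{(3)}(19) − f^{(3)}(8)) = −1/720 · (823080 − 61440.0) = -1057.83.
After k=2: 1.52271e+08.
Correction k=3: B_{6}/6! · (f^{(5)}(19) − f^{(5)}(8)) = 1/30240 · (13680.0 − 5760.00) = 0.261905.

S_3 ≈ 1.52271e+08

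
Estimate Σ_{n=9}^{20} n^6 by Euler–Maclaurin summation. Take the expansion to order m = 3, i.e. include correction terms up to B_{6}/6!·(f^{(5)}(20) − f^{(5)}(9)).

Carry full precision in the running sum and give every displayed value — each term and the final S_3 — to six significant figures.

Integral: ∫_9^20 x^6 dx = 1.82174e+08.
Boundary: ½(f(9) + f(20)) = ½(531441 + 6.40000e+07) = 3.22657e+07.
So far: 2.14440e+08.
Correction k=1: B_{2}/2! · (f^{(1)}(20) − f^{(1)}(9)) = 1/12 · (1.92000e+07 − 354294) = 1.57048e+06.
Partial sum through k=1: 2.16010e+08.
Correction k=2: B_{4}/4! · (f^{(3)}(20) − f^{(3)}(9)) = −1/720 · (960000 − 87480.0) = -1211.83.
Partial sum through k=2: 2.16009e+08.
Correction k=3: B_{6}/6! · (f^{(5)}(20) − f^{(5)}(9)) = 1/30240 · (14400.0 − 6480.00) = 0.261905.

S_3 ≈ 2.16009e+08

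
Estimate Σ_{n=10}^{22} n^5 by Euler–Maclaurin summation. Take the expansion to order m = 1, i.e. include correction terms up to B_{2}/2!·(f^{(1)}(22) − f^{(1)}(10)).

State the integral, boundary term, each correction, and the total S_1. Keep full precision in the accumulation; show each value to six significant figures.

S_1 ≈ 2.14502e+07

∫_10^22 x^5 dx evaluates to 1.87300e+07.
Endpoint term: (f(10) + f(22))/2 = (100000 + 5.15363e+06)/2 = 2.62682e+06.
Integral + boundary = 2.13568e+07.
Correction k=1: B_{2}/2! · (f^{(1)}(22) − f^{(1)}(10)) = 1/12 · (1.17128e+06 − 50000.0) = 93440.0.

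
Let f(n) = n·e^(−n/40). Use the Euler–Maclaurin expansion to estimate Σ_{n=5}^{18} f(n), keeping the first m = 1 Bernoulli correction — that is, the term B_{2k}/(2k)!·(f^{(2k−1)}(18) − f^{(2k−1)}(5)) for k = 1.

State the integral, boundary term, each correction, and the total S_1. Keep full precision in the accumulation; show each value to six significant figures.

S_1 ≈ 117.107

∫_5^18 x·e^(−x/40) dx evaluates to 109.197.
½[f(5) + f(18)] = ½[4.41248 + 11.4773] = 7.94490.
So far: 117.142.
Correction k=1: B_{2}/2! · (f^{(1)}(18) − f^{(1)}(5)) = 1/12 · (0.350695 − 0.772185) = -0.0351241.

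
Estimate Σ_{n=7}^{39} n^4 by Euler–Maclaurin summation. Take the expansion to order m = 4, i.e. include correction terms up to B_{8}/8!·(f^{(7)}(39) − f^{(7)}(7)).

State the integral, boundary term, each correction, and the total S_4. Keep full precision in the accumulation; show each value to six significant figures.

S_4 ≈ 1.92191e+07

Integral: ∫_7^39 x^4 dx = 1.80415e+07.
Boundary: ½(f(7) + f(39)) = ½(2401.00 + 2.31344e+06) = 1.15792e+06.
So far: 1.91994e+07.
Order-1 term: 1/12 · (237276 − 1372.00) = 19658.7.
Partial sum through k=1: 1.92191e+07.
Order-2 term: −1/720 · (936.000 − 168.000) = -1.06667.
Partial sum through k=2: 1.92191e+07.
Order-3 term: 1/30240 · (0.00000 − 0.00000) = 0.00000.
Partial sum through k=3: 1.92191e+07.
Order-4 term: −1/1209600 · (0.00000 − 0.00000) = 0.00000.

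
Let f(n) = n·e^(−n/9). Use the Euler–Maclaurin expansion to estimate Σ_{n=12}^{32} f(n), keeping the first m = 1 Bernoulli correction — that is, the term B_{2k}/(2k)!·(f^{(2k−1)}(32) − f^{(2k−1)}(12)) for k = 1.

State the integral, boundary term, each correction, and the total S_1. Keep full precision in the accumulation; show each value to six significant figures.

∫_12^32 x·e^(−x/9) dx evaluates to 39.2792.
Boundary: ½(f(12) + f(32)) = ½(3.16317 + 0.914096) = 2.03863.
So far: 41.3178.
k=1: B_{2}/(2)! × [f^{(1)}(32) − f^{(1)}(12)] = 1/12 × (-0.0730007 − (-0.0878657)) = 0.00123875.

S_1 ≈ 41.3191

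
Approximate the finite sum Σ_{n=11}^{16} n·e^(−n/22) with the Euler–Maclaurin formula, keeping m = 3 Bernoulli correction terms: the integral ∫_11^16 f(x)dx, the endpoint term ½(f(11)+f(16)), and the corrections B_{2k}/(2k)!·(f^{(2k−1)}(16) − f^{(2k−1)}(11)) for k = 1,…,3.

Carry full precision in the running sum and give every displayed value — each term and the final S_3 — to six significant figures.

S_3 ≈ 43.5525

The integral term ∫_11^16 x·e^(−x/22) dx = 36.3651.
½[f(11) + f(16)] = ½[6.67184 + 7.73160] = 7.20172.
Integral + boundary = 43.5668.
Correction k=1: B_{2}/2! · (f^{(1)}(16) − f^{(1)}(11)) = 1/12 · (0.131789 − 0.303265) = -0.0142897.
Partial sum through k=1: 43.5525.
Correction k=2: B_{4}/4! · (f^{(3)}(16) − f^{(3)}(11)) = −1/720 · (0.00226909 − 0.00313291) = 1.19975e-06.
Partial sum through k=2: 43.5525.
Correction k=3: B_{6}/6! · (f^{(5)}(16) − f^{(5)}(11)) = 1/30240 · (8.81381e-06 − 1.16513e-05) = -9.38323e-11.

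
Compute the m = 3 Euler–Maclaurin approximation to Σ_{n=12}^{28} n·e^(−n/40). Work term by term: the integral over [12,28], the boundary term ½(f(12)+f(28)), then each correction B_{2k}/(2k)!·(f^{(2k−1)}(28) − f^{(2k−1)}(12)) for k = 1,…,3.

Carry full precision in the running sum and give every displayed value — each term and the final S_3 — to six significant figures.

S_3 ≈ 201.556

Integral: ∫_12^28 x·e^(−x/40) dx = 190.190.
½[f(12) + f(28)] = ½[8.88982 + 13.9044] = 11.3971.
Running total after boundary: 201.587.
Order-1 term: 1/12 · (0.148976 − 0.518573) = -0.0307998.
After k=1: 201.556.
Order-2 term: −1/720 · (0.000713841 − 0.00125013) = 7.44846e-07.
After k=2: 201.556.
Order-3 term: 1/30240 · (8.34108e-07 − 1.36010e-06) = -1.73938e-11.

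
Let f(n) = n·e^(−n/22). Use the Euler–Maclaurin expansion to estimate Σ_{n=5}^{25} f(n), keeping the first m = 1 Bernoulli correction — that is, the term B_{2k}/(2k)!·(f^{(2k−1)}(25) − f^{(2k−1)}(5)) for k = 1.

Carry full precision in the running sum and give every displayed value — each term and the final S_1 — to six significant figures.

The integral term ∫_5^25 x·e^(−x/22) dx = 141.344.
½[f(5) + f(25)] = ½[3.98352 + 8.02460] = 6.00406.
Integral + boundary = 147.348.
k=1: B_{2}/(2)! × [f^{(1)}(25) − f^{(1)}(5)] = 1/12 × (-0.0437706 − 0.615634) = -0.0549504.

S_1 ≈ 147.293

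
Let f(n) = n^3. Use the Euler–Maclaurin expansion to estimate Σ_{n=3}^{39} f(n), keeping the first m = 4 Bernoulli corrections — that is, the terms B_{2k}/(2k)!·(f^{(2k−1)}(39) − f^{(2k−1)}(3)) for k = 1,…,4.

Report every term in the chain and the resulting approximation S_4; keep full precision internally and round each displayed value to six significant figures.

S_4 ≈ 608391

Integral: ∫_3^39 x^3 dx = 578340.
½[f(3) + f(39)] = ½[27.0000 + 59319.0] = 29673.0.
Integral + boundary = 608013.
k=1: B_{2}/(2)! × [f^{(1)}(39) − f^{(1)}(3)] = 1/12 × (4563.00 − 27.0000) = 378.000.
Partial sum through k=1: 608391.
k=2: B_{4}/(4)! × [f^{(3)}(39) − f^{(3)}(3)] = −1/720 × (6.00000 − 6.00000) = 0.00000.
Partial sum through k=2: 608391.
k=3: B_{6}/(6)! × [f^{(5)}(39) − f^{(5)}(3)] = 1/30240 × (0.00000 − 0.00000) = 0.00000.
Partial sum through k=3: 608391.
k=4: B_{8}/(8)! × [f^{(7)}(39) − f^{(7)}(3)] = −1/1209600 × (0.00000 − 0.00000) = 0.00000.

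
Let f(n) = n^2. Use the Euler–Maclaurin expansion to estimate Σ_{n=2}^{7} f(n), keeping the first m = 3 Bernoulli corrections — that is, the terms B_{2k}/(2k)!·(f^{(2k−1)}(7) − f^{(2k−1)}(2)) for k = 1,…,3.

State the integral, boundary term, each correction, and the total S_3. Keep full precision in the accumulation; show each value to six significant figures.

Integral: ∫_2^7 x^2 dx = 111.667.
½[f(2) + f(7)] = ½[4.00000 + 49.0000] = 26.5000.
So far: 138.167.
Order-1 term: 1/12 · (14.0000 − 4.00000) = 0.833333.
After k=1: 139.000.
Order-2 term: −1/720 · (0.00000 − 0.00000) = 0.00000.
After k=2: 139.000.
Order-3 term: 1/30240 · (0.00000 − 0.00000) = 0.00000.

S_3 ≈ 139.000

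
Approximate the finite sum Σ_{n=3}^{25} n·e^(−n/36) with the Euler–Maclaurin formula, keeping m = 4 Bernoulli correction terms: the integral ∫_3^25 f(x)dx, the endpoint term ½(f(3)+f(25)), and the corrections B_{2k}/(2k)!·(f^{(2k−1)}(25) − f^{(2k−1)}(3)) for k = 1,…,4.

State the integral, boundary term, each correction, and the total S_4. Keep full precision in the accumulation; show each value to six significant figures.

The integral term ∫_3^25 x·e^(−x/36) dx = 195.166.
½[f(3) + f(25)] = ½[2.76013 + 12.4838] = 7.62196.
Integral + boundary = 202.788.
Order-1 term: 1/12 · (0.152580 − 0.843374) = -0.0575662.
Partial sum through k=1: 202.730.
Order-2 term: −1/720 · (0.000888336 − 0.00207057) = 1.64200e-06.
Partial sum through k=2: 202.730.
Order-3 term: 1/30240 · (1.28005e-06 − 2.69321e-06) = -4.67315e-11.
Partial sum through k=3: 202.730.
Order-4 term: −1/1209600 · (1.44649e-09 − 2.92342e-09) = 1.22101e-15.

S_4 ≈ 202.730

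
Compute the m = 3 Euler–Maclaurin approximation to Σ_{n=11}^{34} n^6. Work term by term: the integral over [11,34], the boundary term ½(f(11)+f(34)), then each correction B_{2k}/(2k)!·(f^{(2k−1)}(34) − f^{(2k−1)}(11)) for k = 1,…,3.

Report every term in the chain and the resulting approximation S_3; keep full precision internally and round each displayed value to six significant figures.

S_3 ≈ 8.29647e+09

∫_11^34 x^6 dx evaluates to 7.50055e+09.
½[f(11) + f(34)] = ½[1.77156e+06 + 1.54480e+09] = 7.73288e+08.
So far: 8.27384e+09.
Order-1 term: 1/12 · (2.72613e+08 − 966306) = 2.26372e+07.
Running total after k=1: 8.29648e+09.
Order-2 term: −1/720 · (4.71648e+06 − 159720) = -6328.83.
Running total after k=2: 8.29647e+09.
Order-3 term: 1/30240 · (24480.0 − 7920.00) = 0.547619.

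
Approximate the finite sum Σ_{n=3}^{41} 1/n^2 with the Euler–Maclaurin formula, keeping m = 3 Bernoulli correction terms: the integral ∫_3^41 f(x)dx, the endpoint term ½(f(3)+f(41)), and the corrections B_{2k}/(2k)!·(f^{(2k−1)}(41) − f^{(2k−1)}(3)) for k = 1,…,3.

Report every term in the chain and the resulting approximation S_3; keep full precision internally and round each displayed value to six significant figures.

Integral: ∫_3^41 1/x^2 dx = 0.308943.
Endpoint term: (f(3) + f(41))/2 = (0.111111 + 0.000594884)/2 = 0.0558530.
Running total after boundary: 0.364796.
k=1: B_{2}/(2)! × [f^{(1)}(41) − f^{(1)}(3)] = 1/12 × (-2.90187e-05 − (-0.0740741)) = 0.00617042.
After k=1: 0.370967.
k=2: B_{4}/(4)! × [f^{(3)}(41) − f^{(3)}(3)] = −1/720 × (-2.07153e-07 − (-0.0987654)) = -0.000137174.
After k=2: 0.370829.
k=3: B_{6}/(6)! × [f^{(5)}(41) − f^{(5)}(3)] = 1/30240 × (-3.69697e-09 − (-0.329218)) = 1.08868e-05.

S_3 ≈ 0.370840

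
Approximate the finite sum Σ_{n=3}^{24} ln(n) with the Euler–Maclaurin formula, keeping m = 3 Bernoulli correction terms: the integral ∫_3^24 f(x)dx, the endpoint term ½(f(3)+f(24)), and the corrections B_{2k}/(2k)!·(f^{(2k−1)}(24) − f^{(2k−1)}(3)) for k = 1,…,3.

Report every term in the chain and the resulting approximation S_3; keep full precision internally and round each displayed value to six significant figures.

∫_3^24 ln(x) dx evaluates to 51.9775.
Boundary: ½(f(3) + f(24)) = ½(1.09861 + 3.17805) = 2.13833.
Integral + boundary = 54.1158.
k=1: B_{2}/(2)! × [f^{(1)}(24) − f^{(1)}(3)] = 1/12 × (0.0416667 − 0.333333) = -0.0243056.
After k=1: 54.0915.
k=2: B_{4}/(4)! × [f^{(3)}(24) − f^{(3)}(3)] = −1/720 × (0.000144676 − 0.0740741) = 0.000102680.
After k=2: 54.0916.
k=3: B_{6}/(6)! × [f^{(5)}(24) − f^{(5)}(3)] = 1/30240 × (3.01408e-06 − 0.0987654) = -3.26595e-06.

S_3 ≈ 54.0916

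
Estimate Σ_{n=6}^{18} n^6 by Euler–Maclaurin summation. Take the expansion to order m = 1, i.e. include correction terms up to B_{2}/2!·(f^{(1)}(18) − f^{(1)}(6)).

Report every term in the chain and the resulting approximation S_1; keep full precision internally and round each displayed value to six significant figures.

The integral term ∫_6^18 x^6 dx = 8.74200e+07.
Boundary: ½(f(6) + f(18)) = ½(46656.0 + 3.40122e+07) = 1.70294e+07.
Running total after boundary: 1.04449e+08.
Order-1 term: 1/12 · (1.13374e+07 − 46656.0) = 940896.

S_1 ≈ 1.05390e+08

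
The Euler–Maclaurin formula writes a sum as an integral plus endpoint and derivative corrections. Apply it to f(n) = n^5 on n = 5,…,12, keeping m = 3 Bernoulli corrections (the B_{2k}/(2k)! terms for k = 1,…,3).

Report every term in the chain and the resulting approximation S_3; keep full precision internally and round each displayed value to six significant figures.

S_3 ≈ 629408

∫_5^12 x^5 dx evaluates to 495060.
½[f(5) + f(12)] = ½[3125.00 + 248832] = 125978.
Integral + boundary = 621038.
Order-1 term: 1/12 · (103680 − 3125.00) = 8379.58.
After k=1: 629418.
Order-2 term: −1/720 · (8640.00 − 1500.00) = -9.91667.
After k=2: 629408.
Order-3 term: 1/30240 · (120.000 − 120.000) = 0.00000.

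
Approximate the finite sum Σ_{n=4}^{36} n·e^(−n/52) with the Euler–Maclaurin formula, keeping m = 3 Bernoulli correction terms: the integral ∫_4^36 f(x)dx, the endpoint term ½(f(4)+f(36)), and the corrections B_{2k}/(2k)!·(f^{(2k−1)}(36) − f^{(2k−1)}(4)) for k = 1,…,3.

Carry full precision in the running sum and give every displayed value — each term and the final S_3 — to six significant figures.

The integral term ∫_4^36 x·e^(−x/52) dx = 406.477.
Boundary: ½(f(4) + f(36)) = ½(3.70384 + 18.0151) = 10.8595.
Integral + boundary = 417.337.
k=1: B_{2}/(2)! × [f^{(1)}(36) − f^{(1)}(4)] = 1/12 × (0.153975 − 0.854733) = -0.0583965.
Partial sum through k=1: 417.278.
k=2: B_{4}/(4)! × [f^{(3)}(36) − f^{(3)}(4)] = −1/720 × (0.000427077 − 0.00100098) = 7.97091e-07.
Partial sum through k=2: 417.278.
k=3: B_{6}/(6)! × [f^{(5)}(36) − f^{(5)}(4)] = 1/30240 × (2.94826e-07 − 6.23471e-07) = -1.08679e-11.

S_3 ≈ 417.278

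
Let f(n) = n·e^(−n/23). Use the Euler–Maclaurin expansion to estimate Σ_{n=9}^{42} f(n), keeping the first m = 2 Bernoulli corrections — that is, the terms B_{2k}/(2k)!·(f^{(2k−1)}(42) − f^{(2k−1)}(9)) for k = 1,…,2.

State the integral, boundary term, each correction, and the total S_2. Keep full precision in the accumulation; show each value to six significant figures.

S_2 ≈ 263.285

∫_9^42 x·e^(−x/23) dx evaluates to 256.906.
Boundary: ½(f(9) + f(42)) = ½(6.08557 + 6.76379) = 6.42468.
Running total after boundary: 263.330.
Order-1 term: 1/12 · (-0.133035 − 0.411584) = -0.0453850.
Running total after k=1: 263.285.
Order-2 term: −1/720 · (0.000357372 − 0.00333447) = 4.13485e-06.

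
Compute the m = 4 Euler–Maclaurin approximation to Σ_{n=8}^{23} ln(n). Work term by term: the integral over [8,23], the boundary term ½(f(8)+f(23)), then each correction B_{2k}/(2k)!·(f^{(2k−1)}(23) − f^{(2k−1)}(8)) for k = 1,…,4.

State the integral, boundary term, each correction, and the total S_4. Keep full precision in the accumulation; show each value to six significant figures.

The integral term ∫_8^23 ln(x) dx = 40.4808.
Endpoint term: (f(8) + f(23))/2 = (2.07944 + 3.13549)/2 = 2.60747.
Integral + boundary = 43.0883.
k=1: B_{2}/(2)! × [f^{(1)}(23) − f^{(1)}(8)] = 1/12 × (0.0434783 − 0.125000) = -0.00679348.
Running total after k=1: 43.0815.
k=2: B_{4}/(4)! × [f^{(3)}(23) − f^{(3)}(8)] = −1/720 × (0.000164379 − 0.00390625) = 5.19704e-06.
Running total after k=2: 43.0815.
k=3: B_{6}/(6)! × [f^{(5)}(23) − f^{(5)}(8)] = 1/30240 × (3.72883e-06 − 0.000732422) = -2.40970e-08.
Running total after k=3: 43.0815.
k=4: B_{8}/(8)! × [f^{(7)}(23) − f^{(7)}(8)] = −1/1209600 × (2.11465e-07 − 0.000343323) = 2.83657e-10.

S_4 ≈ 43.0815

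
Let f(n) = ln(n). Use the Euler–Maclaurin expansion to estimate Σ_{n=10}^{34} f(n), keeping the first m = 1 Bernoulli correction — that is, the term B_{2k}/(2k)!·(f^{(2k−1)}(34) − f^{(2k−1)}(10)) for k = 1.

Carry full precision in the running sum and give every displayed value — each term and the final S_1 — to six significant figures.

S_1 ≈ 75.7790

The integral term ∫_10^34 ln(x) dx = 72.8704.
Endpoint term: (f(10) + f(34))/2 = (2.30259 + 3.52636)/2 = 2.91447.
Integral + boundary = 75.7849.
Order-1 term: 1/12 · (0.0294118 − 0.100000) = -0.00588235.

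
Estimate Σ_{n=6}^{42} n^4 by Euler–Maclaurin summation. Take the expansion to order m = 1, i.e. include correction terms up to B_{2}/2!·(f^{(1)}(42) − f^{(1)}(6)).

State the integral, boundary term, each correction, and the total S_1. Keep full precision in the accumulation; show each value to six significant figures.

S_1 ≈ 2.77178e+07

∫_6^42 x^4 dx evaluates to 2.61367e+07.
Endpoint term: (f(6) + f(42))/2 = (1296.00 + 3.11170e+06)/2 = 1.55650e+06.
So far: 2.76932e+07.
Order-1 term: 1/12 · (296352 − 864.000) = 24624.0.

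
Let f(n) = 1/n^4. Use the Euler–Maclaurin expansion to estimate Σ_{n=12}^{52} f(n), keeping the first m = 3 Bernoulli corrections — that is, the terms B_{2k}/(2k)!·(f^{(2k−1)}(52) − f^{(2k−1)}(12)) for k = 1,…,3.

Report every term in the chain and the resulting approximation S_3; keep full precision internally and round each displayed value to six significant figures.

S_3 ≈ 0.000216046

Integral: ∫_12^52 1/x^4 dx = 0.000190531.
Boundary: ½(f(12) + f(52)) = ½(4.82253e-05 + 1.36769e-07) = 2.41810e-05.
So far: 0.000214712.
Correction k=1: B_{2}/2! · (f^{(1)}(52) − f^{(1)}(12)) = 1/12 · (-1.05207e-08 − (-1.60751e-05)) = 1.33872e-06.
Running total after k=1: 0.000216050.
Correction k=2: B_{4}/4! · (f^{(3)}(52) − f^{(3)}(12)) = −1/720 · (-1.16723e-10 − (-3.34898e-06)) = -4.65120e-09.
Running total after k=2: 0.000216046.
Correction k=3: B_{6}/6! · (f^{(5)}(52) − f^{(5)}(12)) = 1/30240 · (-2.41735e-12 − (-1.30238e-06)) = 4.30681e-11.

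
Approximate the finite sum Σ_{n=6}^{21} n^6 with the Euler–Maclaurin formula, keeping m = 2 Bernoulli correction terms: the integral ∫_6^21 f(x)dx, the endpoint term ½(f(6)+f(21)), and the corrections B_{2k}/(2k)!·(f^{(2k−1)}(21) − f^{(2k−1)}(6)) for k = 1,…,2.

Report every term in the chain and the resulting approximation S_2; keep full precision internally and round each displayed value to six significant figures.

The integral term ∫_6^21 x^6 dx = 2.57258e+08.
Endpoint term: (f(6) + f(21))/2 = (46656.0 + 8.57661e+07)/2 = 4.29064e+07.
Running total after boundary: 3.00165e+08.
Correction k=1: B_{2}/2! · (f^{(1)}(21) − f^{(1)}(6)) = 1/12 · (2.45046e+07 − 46656.0) = 2.03816e+06.
After k=1: 3.02203e+08.
Correction k=2: B_{4}/4! · (f^{(3)}(21) − f^{(3)}(6)) = −1/720 · (1.11132e+06 − 25920.0) = -1507.50.

S_2 ≈ 3.02201e+08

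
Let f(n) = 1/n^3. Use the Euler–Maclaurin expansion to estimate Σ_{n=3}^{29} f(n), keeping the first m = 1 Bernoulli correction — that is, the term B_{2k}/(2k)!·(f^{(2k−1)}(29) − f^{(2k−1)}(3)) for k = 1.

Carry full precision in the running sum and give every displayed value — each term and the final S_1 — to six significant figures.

The integral term ∫_3^29 1/x^3 dx = 0.0549610.
½[f(3) + f(29)] = ½[0.0370370 + 4.10021e-05] = 0.0185390.
So far: 0.0735000.
Correction k=1: B_{2}/2! · (f^{(1)}(29) − f^{(1)}(3)) = 1/12 · (-4.24160e-06 − (-0.0370370)) = 0.00308607.

S_1 ≈ 0.0765861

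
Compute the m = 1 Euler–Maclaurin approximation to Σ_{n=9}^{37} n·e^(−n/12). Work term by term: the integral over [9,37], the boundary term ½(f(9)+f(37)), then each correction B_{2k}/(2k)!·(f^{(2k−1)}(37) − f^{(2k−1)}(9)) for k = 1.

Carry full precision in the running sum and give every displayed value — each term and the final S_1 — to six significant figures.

S_1 ≈ 95.0575

∫_9^37 x·e^(−x/12) dx evaluates to 92.1023.
Endpoint term: (f(9) + f(37))/2 = (4.25130 + 1.69483)/2 = 2.97307.
So far: 95.0753.
Order-1 term: 1/12 · (-0.0954298 − 0.118092) = -0.0177935.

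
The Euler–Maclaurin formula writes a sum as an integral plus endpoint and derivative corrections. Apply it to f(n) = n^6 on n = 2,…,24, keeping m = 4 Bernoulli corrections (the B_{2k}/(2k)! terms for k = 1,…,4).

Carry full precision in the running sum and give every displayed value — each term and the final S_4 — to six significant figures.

S_4 ≈ 7.54741e+08

The integral term ∫_2^24 x^6 dx = 6.55210e+08.
½[f(2) + f(24)] = ½[64.0000 + 1.91103e+08] = 9.55515e+07.
Running total after boundary: 7.50762e+08.
Order-1 term: 1/12 · (4.77757e+07 − 192.000) = 3.98130e+06.
Running total after k=1: 7.54743e+08.
Order-2 term: −1/720 · (1.65888e+06 − 960.000) = -2302.67.
Running total after k=2: 7.54741e+08.
Order-3 term: 1/30240 · (17280.0 − 1440.00) = 0.523810.
Running total after k=3: 7.54741e+08.
Order-4 term: −1/1209600 · (0.00000 − 0.00000) = 0.00000.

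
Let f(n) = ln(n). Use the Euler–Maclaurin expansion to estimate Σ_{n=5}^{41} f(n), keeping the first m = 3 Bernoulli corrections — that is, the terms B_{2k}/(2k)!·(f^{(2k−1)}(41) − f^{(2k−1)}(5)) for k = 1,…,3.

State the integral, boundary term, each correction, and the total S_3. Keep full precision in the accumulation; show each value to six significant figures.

∫_5^41 ln(x) dx evaluates to 108.209.
Boundary: ½(f(5) + f(41)) = ½(1.60944 + 3.71357) = 2.66150.
Running total after boundary: 110.871.
Order-1 term: 1/12 · (0.0243902 − 0.200000) = -0.0146341.
Running total after k=1: 110.856.
Order-2 term: −1/720 · (2.90187e-05 − 0.0160000) = 2.21819e-05.
Running total after k=2: 110.856.
Order-3 term: 1/30240 · (2.07153e-07 − 0.00768000) = -2.53961e-07.

S_3 ≈ 110.856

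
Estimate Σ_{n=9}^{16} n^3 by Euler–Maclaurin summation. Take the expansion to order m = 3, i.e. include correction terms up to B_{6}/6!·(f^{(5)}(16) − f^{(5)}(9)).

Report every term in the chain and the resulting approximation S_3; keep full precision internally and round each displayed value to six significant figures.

The integral term ∫_9^16 x^3 dx = 14743.8.
½[f(9) + f(16)] = ½[729.000 + 4096.00] = 2412.50.
Integral + boundary = 17156.2.
Correction k=1: B_{2}/2! · (f^{(1)}(16) − f^{(1)}(9)) = 1/12 · (768.000 − 243.000) = 43.7500.
Partial sum through k=1: 17200.0.
Correction k=2: B_{4}/4! · (f^{(3)}(16) − f^{(3)}(9)) = −1/720 · (6.00000 − 6.00000) = 0.00000.
Partial sum through k=2: 17200.0.
Correction k=3: B_{6}/6! · (f^{(5)}(16) − f^{(5)}(9)) = 1/30240 · (0.00000 − 0.00000) = 0.00000.

S_3 ≈ 17200.0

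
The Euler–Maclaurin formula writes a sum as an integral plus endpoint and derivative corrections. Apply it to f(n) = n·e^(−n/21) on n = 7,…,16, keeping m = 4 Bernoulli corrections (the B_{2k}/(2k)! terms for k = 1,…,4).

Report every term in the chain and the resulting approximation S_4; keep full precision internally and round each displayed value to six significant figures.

Integral: ∫_7^16 x·e^(−x/21) dx = 58.6351.
½[f(7) + f(16)] = ½[5.01572 + 7.46842] = 6.24207.
Running total after boundary: 64.8772.
k=1: B_{2}/(2)! × [f^{(1)}(16) − f^{(1)}(7)] = 1/12 × (0.111137 − 0.477688) = -0.0305459.
After k=1: 64.8466.
k=2: B_{4}/(4)! × [f^{(3)}(16) − f^{(3)}(7)] = −1/720 × (0.00236891 − 0.00433277) = 2.72758e-06.
After k=2: 64.8466.
k=3: B_{6}/(6)! × [f^{(5)}(16) − f^{(5)}(7)] = 1/30240 × (1.01719e-05 − 1.71935e-05) = -2.32196e-10.
After k=3: 64.8466.
k=4: B_{8}/(8)! × [f^{(7)}(16) − f^{(7)}(7)] = −1/1209600 × (3.39504e-08 − 5.56965e-08) = 1.79779e-14.

S_4 ≈ 64.8466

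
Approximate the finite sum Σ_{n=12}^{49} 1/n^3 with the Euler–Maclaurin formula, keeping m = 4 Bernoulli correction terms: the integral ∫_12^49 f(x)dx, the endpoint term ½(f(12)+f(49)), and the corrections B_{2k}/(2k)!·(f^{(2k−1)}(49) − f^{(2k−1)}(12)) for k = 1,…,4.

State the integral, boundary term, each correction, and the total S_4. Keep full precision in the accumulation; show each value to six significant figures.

S_4 ≈ 0.00356956

Integral: ∫_12^49 1/x^3 dx = 0.00326398.
Boundary: ½(f(12) + f(49)) = ½(0.000578704 + 8.49986e-06) = 0.000293602.
Integral + boundary = 0.00355758.
k=1: B_{2}/(2)! × [f^{(1)}(49) − f^{(1)}(12)] = 1/12 × (-5.20400e-07 − (-0.000144676)) = 1.20130e-05.
Partial sum through k=1: 0.00356959.
k=2: B_{4}/(4)! × [f^{(3)}(49) − f^{(3)}(12)] = −1/720 × (-4.33486e-09 − (-2.00939e-05)) = -2.79021e-08.
Partial sum through k=2: 0.00356956.
k=3: B_{6}/(6)! × [f^{(5)}(49) − f^{(5)}(12)] = 1/30240 × (-7.58284e-11 − (-5.86071e-06)) = 1.93804e-10.
Partial sum through k=3: 0.00356956.
k=4: B_{8}/(8)! × [f^{(7)}(49) − f^{(7)}(12)] = −1/1209600 × (-2.27390e-12 − (-2.93036e-06)) = -2.42258e-12.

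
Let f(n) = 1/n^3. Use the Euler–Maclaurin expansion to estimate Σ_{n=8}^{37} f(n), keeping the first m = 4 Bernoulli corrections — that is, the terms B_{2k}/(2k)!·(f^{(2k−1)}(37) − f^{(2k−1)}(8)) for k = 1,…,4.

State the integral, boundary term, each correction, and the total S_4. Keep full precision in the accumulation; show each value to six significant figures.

Integral: ∫_8^37 1/x^3 dx = 0.00744727.
Endpoint term: (f(8) + f(37))/2 = (0.00195312 + 1.97422e-05)/2 = 0.000986434.
Running total after boundary: 0.00843370.
Order-1 term: 1/12 · (-1.60072e-06 − (-0.000732422)) = 6.09018e-05.
Partial sum through k=1: 0.00849461.
Order-2 term: −1/720 · (-2.33852e-08 − (-0.000228882)) = -3.17859e-07.
Partial sum through k=2: 0.00849429.
Order-3 term: 1/30240 · (-7.17442e-10 − (-0.000150204)) = 4.96703e-09.
Partial sum through k=3: 0.00849429.
Order-4 term: −1/1209600 · (-3.77325e-11 − (-0.000168979)) = -1.39698e-10.

S_4 ≈ 0.00849429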